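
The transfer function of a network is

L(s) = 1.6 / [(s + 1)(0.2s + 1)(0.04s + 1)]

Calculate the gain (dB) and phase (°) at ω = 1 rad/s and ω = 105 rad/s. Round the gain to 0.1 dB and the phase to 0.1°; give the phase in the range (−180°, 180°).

ω = 1: 0.9 dB, -58.6°; ω = 105: -75.5 dB, 106.7°

At ω = 1 rad/s:
pole (1 + j1·1) = 1 + j1 → |·| ≈ 1.4142, ∠ ≈ 45.00°
pole (1 + j1·0.2) = 1 + j0.2 → |·| ≈ 1.0198, ∠ ≈ 11.31°
pole (1 + j1·0.04) = 1 + j0.04 → |·| ≈ 1.0008, ∠ ≈ 2.29°
|L| = 1.6 · 1 / (1.4142 · 1.0198 · 1.0008) ≈ 1.1085
Gain = 20 log₁₀(1.1085) ≈ 0.89 dB
∠L = (0°) − (45.00° + 11.31° + 2.29°) = -58.60°

At ω = 105 rad/s:
pole (1 + j105·1) = 1 + j105 → |·| ≈ 105, ∠ ≈ 89.45°
pole (1 + j105·0.2) = 1 + j21 → |·| ≈ 21.024, ∠ ≈ 87.27°
pole (1 + j105·0.04) = 1 + j4.2 → |·| ≈ 4.3174, ∠ ≈ 76.61°
|L| = 1.6 · 1 / (105 · 21.024 · 4.3174) ≈ 0.00016788
Gain = 20 log₁₀(0.00016788) ≈ -75.50 dB
∠L = (0°) − (89.45° + 87.27° + 76.61°) = -253.33° ≡ 106.67° (principal value)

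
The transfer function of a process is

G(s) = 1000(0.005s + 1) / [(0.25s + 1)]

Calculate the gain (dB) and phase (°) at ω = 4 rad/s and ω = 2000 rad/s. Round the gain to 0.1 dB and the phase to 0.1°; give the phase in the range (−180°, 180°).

ω = 4: 57.0 dB, -43.9°; ω = 2000: 26.1 dB, -5.6°

At ω = 4 rad/s:
zero (1 + j4·0.005) = 1 + j0.02 → |·| ≈ 1.0002, ∠ ≈ 1.15°
pole (1 + j4·0.25) = 1 + j1 → |·| ≈ 1.4142, ∠ ≈ 45.00°
|G| = 1000 · 1.0002 / (1.4142) ≈ 707.25
Gain = 20 log₁₀(707.25) ≈ 56.99 dB
∠G = (1.15°) − (45.00°) = -43.85°

At ω = 2000 rad/s:
zero (1 + j2000·0.005) = 1 + j10 → |·| ≈ 10.05, ∠ ≈ 84.29°
pole (1 + j2000·0.25) = 1 + j500 → |·| ≈ 500, ∠ ≈ 89.89°
|G| = 1000 · 10.05 / (500) ≈ 20.1
Gain = 20 log₁₀(20.1) ≈ 26.06 dB
∠G = (84.29°) − (89.89°) = -5.60°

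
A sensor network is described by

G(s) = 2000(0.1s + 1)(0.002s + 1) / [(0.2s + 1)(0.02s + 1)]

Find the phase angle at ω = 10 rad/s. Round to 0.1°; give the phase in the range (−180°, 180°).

-28.6°

At ω = 10 rad/s:
zero (1 + j10·0.1) = 1 + j1 → |·| ≈ 1.4142, ∠ ≈ 45.00°
zero (1 + j10·0.002) = 1 + j0.02 → |·| ≈ 1.0002, ∠ ≈ 1.15°
pole (1 + j10·0.2) = 1 + j2 → |·| ≈ 2.2361, ∠ ≈ 63.43°
pole (1 + j10·0.02) = 1 + j0.2 → |·| ≈ 1.0198, ∠ ≈ 11.31°
∠G = (45.00° + 1.15°) − (63.43° + 11.31°) = -28.59°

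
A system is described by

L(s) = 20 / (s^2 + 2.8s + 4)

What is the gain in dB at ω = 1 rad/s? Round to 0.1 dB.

At s = jω = j1:
quadratic: (j1)² + 2.8·j1 + 4 = 3 + j2.8 → |·| ≈ 4.1037, ∠ ≈ 43.03°
|L| = 20 / 4.1037 ≈ 4.8737
Gain = 20 log₁₀(4.8737) ≈ 13.76 dB

13.8 dB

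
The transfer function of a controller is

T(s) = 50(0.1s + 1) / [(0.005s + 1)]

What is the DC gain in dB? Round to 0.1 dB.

T(0) = 50 · 1 / 1 = 50
20 log₁₀(50) ≈ 33.98 dB

34.0 dB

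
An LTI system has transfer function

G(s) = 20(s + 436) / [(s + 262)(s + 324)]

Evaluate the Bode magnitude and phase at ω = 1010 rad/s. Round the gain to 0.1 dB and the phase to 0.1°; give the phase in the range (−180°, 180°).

At s = jω = j1010:
zero (s+436): 436 + j1010 → |·| = √(436²+1010²) = √1210196 ≈ 1100.1, ∠ = arctan(1010/436) ≈ 66.65°
pole (s+262): 262 + j1010 → |·| = √(262²+1010²) = √1088744 ≈ 1043.4, ∠ = arctan(1010/262) ≈ 75.46°
pole (s+324): 324 + j1010 → |·| = √(324²+1010²) = √1125076 ≈ 1060.7, ∠ = arctan(1010/324) ≈ 72.21°
|G| = 20 · 1100.1 / 1.1067e+06 ≈ 0.019881
Gain = 20 log₁₀(0.019881) ≈ -34.03 dB
∠G = 66.65° − 147.67° = -81.02°

-34.0 dB, -81.0°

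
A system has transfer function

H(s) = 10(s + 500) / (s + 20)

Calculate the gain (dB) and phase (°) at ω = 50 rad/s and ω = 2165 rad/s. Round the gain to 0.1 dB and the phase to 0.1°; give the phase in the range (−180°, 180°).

At s = jω = j50:
zero (s+500): 500 + j50 → |·| = √(500²+50²) = √252500 ≈ 502.49, ∠ = arctan(50/500) ≈ 5.71°
pole (s+20): 20 + j50 → |·| = √(20²+50²) = √2900 ≈ 53.852, ∠ = arctan(50/20) ≈ 68.20°
|H| = 10 · 502.49 / 53.852 ≈ 93.309
Gain = 20 log₁₀(93.309) ≈ 39.40 dB
∠H = 5.71° − 68.20° = -62.49°

At s = jω = j2165:
zero (s+500): 500 + j2165 → |·| = √(500²+2165²) = √4937225 ≈ 2222, ∠ = arctan(2165/500) ≈ 77.00°
pole (s+20): 20 + j2165 → |·| = √(20²+2165²) = √4687625 ≈ 2165.1, ∠ = arctan(2165/20) ≈ 89.47°
|H| = 10 · 2222 / 2165.1 ≈ 10.263
Gain = 20 log₁₀(10.263) ≈ 20.23 dB
∠H = 77.00° − 89.47° = -12.47°

ω = 50: 39.4 dB, -62.5°; ω = 2165: 20.2 dB, -12.5°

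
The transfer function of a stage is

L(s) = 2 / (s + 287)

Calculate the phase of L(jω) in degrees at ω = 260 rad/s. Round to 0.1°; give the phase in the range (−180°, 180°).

At s = jω = j260:
pole (s+287): 287 + j260 → |·| = √(287²+260²) = √149969 ≈ 387.26, ∠ = arctan(260/287) ≈ 42.17°
∠L = 0.00° − 42.17° = -42.17°

-42.2°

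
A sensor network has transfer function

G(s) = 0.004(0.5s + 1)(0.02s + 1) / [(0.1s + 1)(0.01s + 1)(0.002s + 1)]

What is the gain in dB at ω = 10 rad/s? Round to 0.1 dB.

-36.7 dB

At ω = 10 rad/s:
zero (1 + j10·0.5) = 1 + j5 → |·| ≈ 5.099, ∠ ≈ 78.69°
zero (1 + j10·0.02) = 1 + j0.2 → |·| ≈ 1.0198, ∠ ≈ 11.31°
pole (1 + j10·0.1) = 1 + j1 → |·| ≈ 1.4142, ∠ ≈ 45.00°
pole (1 + j10·0.01) = 1 + j0.1 → |·| ≈ 1.005, ∠ ≈ 5.71°
pole (1 + j10·0.002) = 1 + j0.02 → |·| ≈ 1.0002, ∠ ≈ 1.15°
|G| = 0.004 · 5.099 · 1.0198 / (1.4142 · 1.005 · 1.0002) ≈ 0.014632
Gain = 20 log₁₀(0.014632) ≈ -36.69 dB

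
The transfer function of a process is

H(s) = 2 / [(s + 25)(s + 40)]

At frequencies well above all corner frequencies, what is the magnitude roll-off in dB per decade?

Each pole contributes −20 dB/decade at high frequency; each zero contributes +20 dB/decade.
Net: 0 zero(s) − 2 pole(s) → -40 dB/decade.

-40 dB/decade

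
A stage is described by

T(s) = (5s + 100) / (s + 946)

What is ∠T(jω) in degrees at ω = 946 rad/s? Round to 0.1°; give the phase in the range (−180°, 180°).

Substitute s = j946:
Numerator: 5(j946) + 100 = 100 + j4730
Denominator: (j946) + 946 = 946 + j946
|N| = √(100² + 4730²) ≈ 4731.1, ∠N ≈ 88.79°
|D| = √(946² + 946²) ≈ 1337.8, ∠D ≈ 45.00°
∠T = 88.79° − 45.00° = 43.79°

43.8°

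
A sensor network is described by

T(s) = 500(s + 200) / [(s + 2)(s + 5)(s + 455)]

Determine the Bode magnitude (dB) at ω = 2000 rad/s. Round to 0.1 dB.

At s = jω = j2000:
zero (s+200): 200 + j2000 → |·| = √(200²+2000²) = √4040000 ≈ 2010, ∠ = arctan(2000/200) ≈ 84.29°
pole (s+2): 2 + j2000 → |·| = √(2²+2000²) = √4000004 ≈ 2000, ∠ = arctan(2000/2) ≈ 89.94°
pole (s+5): 5 + j2000 → |·| = √(5²+2000²) = √4000025 ≈ 2000, ∠ = arctan(2000/5) ≈ 89.86°
pole (s+455): 455 + j2000 → |·| = √(455²+2000²) = √4207025 ≈ 2051.1, ∠ = arctan(2000/455) ≈ 77.18°
|T| = 500 · 2010 / 8.2044e+09 ≈ 0.0001225
Gain = 20 log₁₀(0.0001225) ≈ -78.24 dB

-78.2 dB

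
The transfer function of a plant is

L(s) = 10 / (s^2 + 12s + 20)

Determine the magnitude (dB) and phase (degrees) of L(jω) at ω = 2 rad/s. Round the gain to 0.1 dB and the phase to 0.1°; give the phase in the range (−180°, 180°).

Substitute s = j2:
Numerator: 10 = 10 + j0
Denominator: (j2)^2 + 12(j2) + 20 = 16 + j24
|N| = √(10² + 0²) ≈ 10, ∠N ≈ 0.00°
|D| = √(16² + 24²) ≈ 28.844, ∠D ≈ 56.31°
|L| = 10 / 28.844 ≈ 0.34669
Gain = 20 log₁₀(0.34669) ≈ -9.20 dB
∠L = 0.00° − 56.31° = -56.31°

-9.2 dB, -56.3°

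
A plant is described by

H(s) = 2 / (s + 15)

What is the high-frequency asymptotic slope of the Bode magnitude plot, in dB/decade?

-20 dB/decade

Each pole contributes −20 dB/decade at high frequency; each zero contributes +20 dB/decade.
Net: 0 zero(s) − 1 pole(s) → -20 dB/decade.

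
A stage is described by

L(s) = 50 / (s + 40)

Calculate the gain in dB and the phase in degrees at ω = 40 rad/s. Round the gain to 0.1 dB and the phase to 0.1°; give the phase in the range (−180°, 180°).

At s = jω = j40:
pole (s+40): 40 + j40 → |·| = √(40²+40²) = √3200 ≈ 56.569, ∠ = arctan(40/40) ≈ 45.00°
|L| = 50 / 56.569 ≈ 0.88388
Gain = 20 log₁₀(0.88388) ≈ -1.07 dB
∠L = 0.00° − 45.00° = -45.00°

-1.1 dB, -45.0°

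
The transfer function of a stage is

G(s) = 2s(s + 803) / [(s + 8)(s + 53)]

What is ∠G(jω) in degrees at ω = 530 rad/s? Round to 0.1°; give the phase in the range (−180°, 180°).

At s = jω = j530:
zero (s+803): 803 + j530 → |·| = √(803²+530²) = √925709 ≈ 962.14, ∠ = arctan(530/803) ≈ 33.43°
zero at origin: s = j530 → |·| = 530, ∠ = 90.00°
pole (s+8): 8 + j530 → |·| = √(8²+530²) = √280964 ≈ 530.06, ∠ = arctan(530/8) ≈ 89.14°
pole (s+53): 53 + j530 → |·| = √(53²+530²) = √283709 ≈ 532.64, ∠ = arctan(530/53) ≈ 84.29°
∠G = 123.43° − 173.43° = -50.00°

-50.0°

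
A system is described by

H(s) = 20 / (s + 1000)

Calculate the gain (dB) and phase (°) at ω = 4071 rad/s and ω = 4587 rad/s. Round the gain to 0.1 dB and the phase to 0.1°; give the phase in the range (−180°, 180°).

At s = jω = j4071:
pole (s+1000): 1000 + j4071 → |·| = √(1000²+4071²) = √17573041 ≈ 4192, ∠ = arctan(4071/1000) ≈ 76.20°
|H| = 20 / 4192 ≈ 0.004771
Gain = 20 log₁₀(0.004771) ≈ -46.43 dB
∠H = 0.00° − 76.20° = -76.20°

At s = jω = j4587:
pole (s+1000): 1000 + j4587 → |·| = √(1000²+4587²) = √22040569 ≈ 4694.7, ∠ = arctan(4587/1000) ≈ 77.70°
|H| = 20 / 4694.7 ≈ 0.0042601
Gain = 20 log₁₀(0.0042601) ≈ -47.41 dB
∠H = 0.00° − 77.70° = -77.70°

ω = 4071: -46.4 dB, -76.2°; ω = 4587: -47.4 dB, -77.7°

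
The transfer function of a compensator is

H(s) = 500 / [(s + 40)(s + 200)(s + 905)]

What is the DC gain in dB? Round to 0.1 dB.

H(0) = 500 / (40·200·905) ≈ 6.9061e-05
20 log₁₀(6.9061e-05) ≈ -83.22 dB

-83.2 dB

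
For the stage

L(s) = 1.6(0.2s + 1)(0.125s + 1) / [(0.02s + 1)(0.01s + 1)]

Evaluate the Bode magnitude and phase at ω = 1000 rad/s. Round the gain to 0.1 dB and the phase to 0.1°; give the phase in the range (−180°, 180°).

At ω = 1000 rad/s:
zero (1 + j1000·0.2) = 1 + j200 → |·| ≈ 200, ∠ ≈ 89.71°
zero (1 + j1000·0.125) = 1 + j125 → |·| ≈ 125, ∠ ≈ 89.54°
pole (1 + j1000·0.02) = 1 + j20 → |·| ≈ 20.025, ∠ ≈ 87.14°
pole (1 + j1000·0.01) = 1 + j10 → |·| ≈ 10.05, ∠ ≈ 84.29°
|L| = 1.6 · 200 · 125 / (20.025 · 10.05) ≈ 198.76
Gain = 20 log₁₀(198.76) ≈ 45.97 dB
∠L = (89.71° + 89.54°) − (87.14° + 84.29°) = 7.82°

46.0 dB, 7.8°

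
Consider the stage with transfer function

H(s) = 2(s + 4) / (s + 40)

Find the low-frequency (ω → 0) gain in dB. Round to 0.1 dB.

-14.0 dB

H(0) = 2·4 / (40) = 0.2
20 log₁₀(0.2) ≈ -13.98 dB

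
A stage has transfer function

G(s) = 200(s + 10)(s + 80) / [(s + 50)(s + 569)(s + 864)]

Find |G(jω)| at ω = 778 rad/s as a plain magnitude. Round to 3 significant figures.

At s = jω = j778:
zero (s+10): 10 + j778 → |·| = √(10²+778²) = √605384 ≈ 778.06, ∠ = arctan(778/10) ≈ 89.26°
zero (s+80): 80 + j778 → |·| = √(80²+778²) = √611684 ≈ 782.1, ∠ = arctan(778/80) ≈ 84.13°
pole (s+50): 50 + j778 → |·| = √(50²+778²) = √607784 ≈ 779.61, ∠ = arctan(778/50) ≈ 86.32°
pole (s+569): 569 + j778 → |·| = √(569²+778²) = √929045 ≈ 963.87, ∠ = arctan(778/569) ≈ 53.82°
pole (s+864): 864 + j778 → |·| = √(864²+778²) = √1351780 ≈ 1162.7, ∠ = arctan(778/864) ≈ 42.00°
|G| = 200 · 6.0852e+05 / 8.737e+08 ≈ 0.1393

0.139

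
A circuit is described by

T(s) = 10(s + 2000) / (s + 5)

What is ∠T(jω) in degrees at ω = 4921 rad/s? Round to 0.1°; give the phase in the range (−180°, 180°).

At s = jω = j4921:
zero (s+2000): 2000 + j4921 → |·| = √(2000²+4921²) = √28216241 ≈ 5311.9, ∠ = arctan(4921/2000) ≈ 67.88°
pole (s+5): 5 + j4921 → |·| = √(5²+4921²) = √24216266 ≈ 4921, ∠ = arctan(4921/5) ≈ 89.94°
∠T = 67.88° − 89.94° = -22.06°

-22.1°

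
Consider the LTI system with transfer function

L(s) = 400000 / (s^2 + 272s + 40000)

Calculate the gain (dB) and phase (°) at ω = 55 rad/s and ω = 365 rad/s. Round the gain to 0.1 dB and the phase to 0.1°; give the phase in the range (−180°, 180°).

ω = 55: 20.0 dB, -22.0°; ω = 365: 9.4 dB, -133.2°

At s = jω = j55:
quadratic: (j55)² + 272·j55 + 40000 = 36975 + j14960 → |·| ≈ 39887, ∠ ≈ 22.03°
|L| = 400000 / 39887 ≈ 10.028
Gain = 20 log₁₀(10.028) ≈ 20.02 dB
∠L = 0.00° − 22.03° = -22.03°

At s = jω = j365:
quadratic: (j365)² + 272·j365 + 40000 = -93225 + j99280 → |·| ≈ 1.3619e+05, ∠ ≈ 133.20°
|L| = 400000 / 1.3619e+05 ≈ 2.9371
Gain = 20 log₁₀(2.9371) ≈ 9.36 dB
∠L = 0.00° − 133.20° = -133.20°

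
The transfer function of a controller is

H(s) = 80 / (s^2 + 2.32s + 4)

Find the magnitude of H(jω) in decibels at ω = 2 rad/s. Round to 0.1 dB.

24.7 dB

At s = jω = j2:
quadratic: (j2)² + 2.32·j2 + 4 = 0 + j4.64 → |·| ≈ 4.64, ∠ ≈ 90.00°
|H| = 80 / 4.64 ≈ 17.241
Gain = 20 log₁₀(17.241) ≈ 24.73 dB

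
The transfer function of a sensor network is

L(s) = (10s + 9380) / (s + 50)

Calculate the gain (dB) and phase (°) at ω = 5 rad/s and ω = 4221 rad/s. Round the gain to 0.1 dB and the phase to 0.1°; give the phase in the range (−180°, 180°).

Substitute s = j5:
Numerator: 10(j5) + 9380 = 9380 + j50
Denominator: (j5) + 50 = 50 + j5
|N| = √(9380² + 50²) ≈ 9380.1, ∠N ≈ 0.31°
|D| = √(50² + 5²) ≈ 50.249, ∠D ≈ 5.71°
|L| = 9380.1 / 50.249 ≈ 186.67
Gain = 20 log₁₀(186.67) ≈ 45.42 dB
∠L = 0.31° − 5.71° = -5.40°

Substitute s = j4221:
Numerator: 10(j4221) + 9380 = 9380 + j42210
Denominator: (j4221) + 50 = 50 + j4221
|N| = √(9380² + 42210²) ≈ 43240, ∠N ≈ 77.47°
|D| = √(50² + 4221²) ≈ 4221.3, ∠D ≈ 89.32°
|L| = 43240 / 4221.3 ≈ 10.243
Gain = 20 log₁₀(10.243) ≈ 20.21 dB
∠L = 77.47° − 89.32° = -11.85°

ω = 5: 45.4 dB, -5.4°; ω = 4221: 20.2 dB, -11.9°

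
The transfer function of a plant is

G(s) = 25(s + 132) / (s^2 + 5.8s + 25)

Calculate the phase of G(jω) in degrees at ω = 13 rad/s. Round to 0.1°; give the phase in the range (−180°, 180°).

-146.7°

At s = jω = j13:
zero (s+132): 132 + j13 → |·| = √(132²+13²) = √17593 ≈ 132.64, ∠ = arctan(13/132) ≈ 5.62°
quadratic: (j13)² + 5.8·j13 + 25 = -144 + j75.4 → |·| ≈ 162.55, ∠ ≈ 152.36°
∠G = 5.62° − 152.36° = -146.74°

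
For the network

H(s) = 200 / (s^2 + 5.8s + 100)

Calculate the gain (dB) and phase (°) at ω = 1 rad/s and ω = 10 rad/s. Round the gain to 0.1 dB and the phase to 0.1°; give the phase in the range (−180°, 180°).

At s = jω = j1:
quadratic: (j1)² + 5.8·j1 + 100 = 99 + j5.8 → |·| ≈ 99.17, ∠ ≈ 3.35°
|H| = 200 / 99.17 ≈ 2.0167
Gain = 20 log₁₀(2.0167) ≈ 6.09 dB
∠H = 0.00° − 3.35° = -3.35°

At s = jω = j10:
quadratic: (j10)² + 5.8·j10 + 100 = 0 + j58 → |·| ≈ 58, ∠ ≈ 90.00°
|H| = 200 / 58 ≈ 3.4483
Gain = 20 log₁₀(3.4483) ≈ 10.75 dB
∠H = 0.00° − 90.00° = -90.00°

ω = 1: 6.1 dB, -3.4°; ω = 10: 10.8 dB, -90.0°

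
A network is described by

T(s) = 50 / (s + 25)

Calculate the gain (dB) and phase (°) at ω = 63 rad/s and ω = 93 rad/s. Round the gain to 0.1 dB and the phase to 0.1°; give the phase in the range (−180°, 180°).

At s = jω = j63:
pole (s+25): 25 + j63 → |·| = √(25²+63²) = √4594 ≈ 67.779, ∠ = arctan(63/25) ≈ 68.36°
|T| = 50 / 67.779 ≈ 0.73769
Gain = 20 log₁₀(0.73769) ≈ -2.64 dB
∠T = 0.00° − 68.36° = -68.36°

At s = jω = j93:
pole (s+25): 25 + j93 → |·| = √(25²+93²) = √9274 ≈ 96.302, ∠ = arctan(93/25) ≈ 74.95°
|T| = 50 / 96.302 ≈ 0.5192
Gain = 20 log₁₀(0.5192) ≈ -5.69 dB
∠T = 0.00° − 74.95° = -74.95°

ω = 63: -2.6 dB, -68.4°; ω = 93: -5.7 dB, -75.0°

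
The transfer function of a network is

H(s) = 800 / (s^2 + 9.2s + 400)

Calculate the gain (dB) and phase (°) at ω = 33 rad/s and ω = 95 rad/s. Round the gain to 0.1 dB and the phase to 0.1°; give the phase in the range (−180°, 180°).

At s = jω = j33:
quadratic: (j33)² + 9.2·j33 + 400 = -689 + j303.6 → |·| ≈ 752.92, ∠ ≈ 156.22°
|H| = 800 / 752.92 ≈ 1.0625
Gain = 20 log₁₀(1.0625) ≈ 0.53 dB
∠H = 0.00° − 156.22° = -156.22°

At s = jω = j95:
quadratic: (j95)² + 9.2·j95 + 400 = -8625 + j874 → |·| ≈ 8669.2, ∠ ≈ 174.21°
|H| = 800 / 8669.2 ≈ 0.092281
Gain = 20 log₁₀(0.092281) ≈ -20.70 dB
∠H = 0.00° − 174.21° = -174.21°

ω = 33: 0.5 dB, -156.2°; ω = 95: -20.7 dB, -174.2°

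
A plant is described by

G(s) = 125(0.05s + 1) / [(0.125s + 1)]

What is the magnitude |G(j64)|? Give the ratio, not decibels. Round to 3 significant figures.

At ω = 64 rad/s:
zero (1 + j64·0.05) = 1 + j3.2 → |·| ≈ 3.3526, ∠ ≈ 72.65°
pole (1 + j64·0.125) = 1 + j8 → |·| ≈ 8.0623, ∠ ≈ 82.87°
|G| = 125 · 3.3526 / (8.0623) ≈ 51.98

52.0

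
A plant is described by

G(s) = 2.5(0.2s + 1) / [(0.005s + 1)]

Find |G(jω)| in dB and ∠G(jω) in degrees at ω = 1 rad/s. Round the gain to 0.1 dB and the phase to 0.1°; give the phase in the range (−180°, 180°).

At ω = 1 rad/s:
zero (1 + j1·0.2) = 1 + j0.2 → |·| ≈ 1.0198, ∠ ≈ 11.31°
pole (1 + j1·0.005) = 1 + j0.005 → |·| ≈ 1, ∠ ≈ 0.29°
|G| = 2.5 · 1.0198 / (1) ≈ 2.5495
Gain = 20 log₁₀(2.5495) ≈ 8.13 dB
∠G = (11.31°) − (0.29°) = 11.02°

8.1 dB, 11.0°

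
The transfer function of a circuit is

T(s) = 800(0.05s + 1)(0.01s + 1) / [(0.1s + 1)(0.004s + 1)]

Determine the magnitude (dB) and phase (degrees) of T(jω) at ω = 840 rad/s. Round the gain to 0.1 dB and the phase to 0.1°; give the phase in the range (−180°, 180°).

59.7 dB, 9.1°

At ω = 840 rad/s:
zero (1 + j840·0.05) = 1 + j42 → |·| ≈ 42.012, ∠ ≈ 88.64°
zero (1 + j840·0.01) = 1 + j8.4 → |·| ≈ 8.4593, ∠ ≈ 83.21°
pole (1 + j840·0.1) = 1 + j84 → |·| ≈ 84.006, ∠ ≈ 89.32°
pole (1 + j840·0.004) = 1 + j3.36 → |·| ≈ 3.5057, ∠ ≈ 73.43°
|T| = 800 · 42.012 · 8.4593 / (84.006 · 3.5057) ≈ 965.41
Gain = 20 log₁₀(965.41) ≈ 59.69 dB
∠T = (88.64° + 83.21°) − (89.32° + 73.43°) = 9.10°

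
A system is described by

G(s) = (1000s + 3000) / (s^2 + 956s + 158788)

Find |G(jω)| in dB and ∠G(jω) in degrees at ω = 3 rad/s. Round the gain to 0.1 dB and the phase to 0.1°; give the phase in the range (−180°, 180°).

-31.5 dB, 44.0°

Substitute s = j3:
Numerator: 1000(j3) + 3000 = 3000 + j3000
Denominator: (j3)^2 + 956(j3) + 158788 = 158779 + j2868
|N| = √(3000² + 3000²) ≈ 4242.6, ∠N ≈ 45.00°
|D| = √(158779² + 2868²) ≈ 1.588e+05, ∠D ≈ 1.03°
|G| = 4242.6 / 1.588e+05 ≈ 0.026717
Gain = 20 log₁₀(0.026717) ≈ -31.46 dB
∠G = 45.00° − 1.03° = 43.97°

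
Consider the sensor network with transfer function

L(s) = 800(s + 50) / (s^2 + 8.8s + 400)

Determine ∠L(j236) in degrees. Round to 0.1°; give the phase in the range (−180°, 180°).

At s = jω = j236:
zero (s+50): 50 + j236 → |·| = √(50²+236²) = √58196 ≈ 241.24, ∠ = arctan(236/50) ≈ 78.04°
quadratic: (j236)² + 8.8·j236 + 400 = -55296 + j2076.8 → |·| ≈ 55335, ∠ ≈ 177.85°
∠L = 78.04° − 177.85° = -99.81°

-99.8°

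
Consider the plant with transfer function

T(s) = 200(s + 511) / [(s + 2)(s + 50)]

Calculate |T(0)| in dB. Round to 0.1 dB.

60.2 dB

T(0) = 200·511 / (2·50) = 1022
20 log₁₀(1022) ≈ 60.19 dB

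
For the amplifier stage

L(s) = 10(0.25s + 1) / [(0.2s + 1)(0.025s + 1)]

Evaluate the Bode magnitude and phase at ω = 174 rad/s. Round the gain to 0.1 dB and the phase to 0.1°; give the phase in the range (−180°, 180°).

8.9 dB, -76.7°

At ω = 174 rad/s:
zero (1 + j174·0.25) = 1 + j43.5 → |·| ≈ 43.511, ∠ ≈ 88.68°
pole (1 + j174·0.2) = 1 + j34.8 → |·| ≈ 34.814, ∠ ≈ 88.35°
pole (1 + j174·0.025) = 1 + j4.35 → |·| ≈ 4.4635, ∠ ≈ 77.05°
|L| = 10 · 43.511 / (34.814 · 4.4635) ≈ 2.8001
Gain = 20 log₁₀(2.8001) ≈ 8.94 dB
∠L = (88.68°) − (88.35° + 77.05°) = -76.72°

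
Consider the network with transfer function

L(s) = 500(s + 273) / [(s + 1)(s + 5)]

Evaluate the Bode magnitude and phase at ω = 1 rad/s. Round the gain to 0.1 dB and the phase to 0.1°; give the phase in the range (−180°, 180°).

85.5 dB, -56.1°

At s = jω = j1:
zero (s+273): 273 + j1 → |·| = √(273²+1²) = √74530 ≈ 273, ∠ = arctan(1/273) ≈ 0.21°
pole (s+1): 1 + j1 → |·| = √(1²+1²) = √2 ≈ 1.4142, ∠ = arctan(1/1) ≈ 45.00°
pole (s+5): 5 + j1 → |·| = √(5²+1²) = √26 ≈ 5.099, ∠ = arctan(1/5) ≈ 11.31°
|L| = 500 · 273 / 7.211 ≈ 18929
Gain = 20 log₁₀(18929) ≈ 85.54 dB
∠L = 0.21° − 56.31° = -56.10°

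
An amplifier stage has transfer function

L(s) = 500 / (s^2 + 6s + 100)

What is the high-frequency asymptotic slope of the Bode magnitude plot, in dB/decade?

Each pole contributes −20 dB/decade at high frequency; each zero contributes +20 dB/decade.
Net: 0 zero(s) − 2 pole(s) → -40 dB/decade.

-40 dB/decade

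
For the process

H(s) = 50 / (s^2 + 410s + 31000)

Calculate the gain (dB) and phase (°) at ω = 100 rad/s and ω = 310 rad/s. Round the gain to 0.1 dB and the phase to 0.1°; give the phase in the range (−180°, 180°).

ω = 100: -59.3 dB, -62.9°; ω = 310: -69.1 dB, -117.1°

Substitute s = j100:
Numerator: 50 = 50 + j0
Denominator: (j100)^2 + 410(j100) + 31000 = 21000 + j41000
|N| = √(50² + 0²) ≈ 50, ∠N ≈ 0.00°
|D| = √(21000² + 41000²) ≈ 46065, ∠D ≈ 62.88°
|H| = 50 / 46065 ≈ 0.0010854
Gain = 20 log₁₀(0.0010854) ≈ -59.29 dB
∠H = 0.00° − 62.88° = -62.88°

Substitute s = j310:
Numerator: 50 = 50 + j0
Denominator: (j310)^2 + 410(j310) + 31000 = -65100 + j127100
|N| = √(50² + 0²) ≈ 50, ∠N ≈ 0.00°
|D| = √(65100² + 127100²) ≈ 1.428e+05, ∠D ≈ 117.12°
|H| = 50 / 1.428e+05 ≈ 0.00035014
Gain = 20 log₁₀(0.00035014) ≈ -69.12 dB
∠H = 0.00° − 117.12° = -117.12°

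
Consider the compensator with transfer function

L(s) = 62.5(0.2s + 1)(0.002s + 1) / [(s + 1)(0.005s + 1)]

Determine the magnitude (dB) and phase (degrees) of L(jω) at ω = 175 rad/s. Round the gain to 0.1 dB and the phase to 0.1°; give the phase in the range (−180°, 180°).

At ω = 175 rad/s:
zero (1 + j175·0.2) = 1 + j35 → |·| ≈ 35.014, ∠ ≈ 88.36°
zero (1 + j175·0.002) = 1 + j0.35 → |·| ≈ 1.0595, ∠ ≈ 19.29°
pole (1 + j175·1) = 1 + j175 → |·| ≈ 175, ∠ ≈ 89.67°
pole (1 + j175·0.005) = 1 + j0.875 → |·| ≈ 1.3288, ∠ ≈ 41.19°
|L| = 62.5 · 35.014 · 1.0595 / (175 · 1.3288) ≈ 9.9707
Gain = 20 log₁₀(9.9707) ≈ 19.97 dB
∠L = (88.36° + 19.29°) − (89.67° + 41.19°) = -23.21°

20.0 dB, -23.2°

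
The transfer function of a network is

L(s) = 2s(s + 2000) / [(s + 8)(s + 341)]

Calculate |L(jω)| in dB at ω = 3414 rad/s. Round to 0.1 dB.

7.3 dB

At s = jω = j3414:
zero (s+2000): 2000 + j3414 → |·| = √(2000²+3414²) = √15655396 ≈ 3956.7, ∠ = arctan(3414/2000) ≈ 59.64°
zero at origin: s = j3414 → |·| = 3414, ∠ = 90.00°
pole (s+8): 8 + j3414 → |·| = √(8²+3414²) = √11655460 ≈ 3414, ∠ = arctan(3414/8) ≈ 89.87°
pole (s+341): 341 + j3414 → |·| = √(341²+3414²) = √11771677 ≈ 3431, ∠ = arctan(3414/341) ≈ 84.30°
|L| = 2 · 1.3508e+07 / 1.1713e+07 ≈ 2.3065
Gain = 20 log₁₀(2.3065) ≈ 7.26 dB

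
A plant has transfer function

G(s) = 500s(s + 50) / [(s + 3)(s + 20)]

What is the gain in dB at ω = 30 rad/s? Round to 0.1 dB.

At s = jω = j30:
zero (s+50): 50 + j30 → |·| = √(50²+30²) = √3400 ≈ 58.31, ∠ = arctan(30/50) ≈ 30.96°
zero at origin: s = j30 → |·| = 30, ∠ = 90.00°
pole (s+3): 3 + j30 → |·| = √(3²+30²) = √909 ≈ 30.15, ∠ = arctan(30/3) ≈ 84.29°
pole (s+20): 20 + j30 → |·| = √(20²+30²) = √1300 ≈ 36.056, ∠ = arctan(30/20) ≈ 56.31°
|G| = 500 · 1749.3 / 1087.1 ≈ 804.57
Gain = 20 log₁₀(804.57) ≈ 58.11 dB

58.1 dB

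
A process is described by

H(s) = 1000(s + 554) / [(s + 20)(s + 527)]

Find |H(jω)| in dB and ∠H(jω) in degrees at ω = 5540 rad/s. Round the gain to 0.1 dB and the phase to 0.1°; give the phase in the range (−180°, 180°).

At s = jω = j5540:
zero (s+554): 554 + j5540 → |·| = √(554²+5540²) = √30998516 ≈ 5567.6, ∠ = arctan(5540/554) ≈ 84.29°
pole (s+20): 20 + j5540 → |·| = √(20²+5540²) = √30692000 ≈ 5540, ∠ = arctan(5540/20) ≈ 89.79°
pole (s+527): 527 + j5540 → |·| = √(527²+5540²) = √30969329 ≈ 5565, ∠ = arctan(5540/527) ≈ 84.57°
|H| = 1000 · 5567.6 / 3.083e+07 ≈ 0.18059
Gain = 20 log₁₀(0.18059) ≈ -14.87 dB
∠H = 84.29° − 174.36° = -90.07°

-14.9 dB, -90.1°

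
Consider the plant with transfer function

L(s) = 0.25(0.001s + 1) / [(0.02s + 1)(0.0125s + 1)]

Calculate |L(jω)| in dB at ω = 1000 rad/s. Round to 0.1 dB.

-57.0 dB

At ω = 1000 rad/s:
zero (1 + j1000·0.001) = 1 + j1 → |·| ≈ 1.4142, ∠ ≈ 45.00°
pole (1 + j1000·0.02) = 1 + j20 → |·| ≈ 20.025, ∠ ≈ 87.14°
pole (1 + j1000·0.0125) = 1 + j12.5 → |·| ≈ 12.54, ∠ ≈ 85.43°
|L| = 0.25 · 1.4142 / (20.025 · 12.54) ≈ 0.0014079
Gain = 20 log₁₀(0.0014079) ≈ -57.03 dB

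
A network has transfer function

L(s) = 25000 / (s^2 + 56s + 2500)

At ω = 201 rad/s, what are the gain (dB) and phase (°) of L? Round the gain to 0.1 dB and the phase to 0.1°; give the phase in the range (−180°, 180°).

At s = jω = j201:
quadratic: (j201)² + 56·j201 + 2500 = -37901 + j11256 → |·| ≈ 39537, ∠ ≈ 163.46°
|L| = 25000 / 39537 ≈ 0.63232
Gain = 20 log₁₀(0.63232) ≈ -3.98 dB
∠L = 0.00° − 163.46° = -163.46°

-4.0 dB, -163.5°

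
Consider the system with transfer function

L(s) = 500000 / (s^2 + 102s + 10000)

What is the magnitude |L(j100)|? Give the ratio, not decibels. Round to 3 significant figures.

At s = jω = j100:
quadratic: (j100)² + 102·j100 + 10000 = 0 + j10200 → |·| ≈ 10200, ∠ ≈ 90.00°
|L| = 500000 / 10200 ≈ 49.02

49.0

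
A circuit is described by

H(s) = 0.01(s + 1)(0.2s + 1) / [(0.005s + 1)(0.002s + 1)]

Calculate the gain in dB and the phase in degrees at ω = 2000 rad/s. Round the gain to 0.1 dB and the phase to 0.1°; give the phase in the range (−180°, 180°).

At ω = 2000 rad/s:
zero (1 + j2000·1) = 1 + j2000 → |·| ≈ 2000, ∠ ≈ 89.97°
zero (1 + j2000·0.2) = 1 + j400 → |·| ≈ 400, ∠ ≈ 89.86°
pole (1 + j2000·0.005) = 1 + j10 → |·| ≈ 10.05, ∠ ≈ 84.29°
pole (1 + j2000·0.002) = 1 + j4 → |·| ≈ 4.1231, ∠ ≈ 75.96°
|H| = 0.01 · 2000 · 400 / (10.05 · 4.1231) ≈ 193.06
Gain = 20 log₁₀(193.06) ≈ 45.71 dB
∠H = (89.97° + 89.86°) − (84.29° + 75.96°) = 19.58°

45.7 dB, 19.6°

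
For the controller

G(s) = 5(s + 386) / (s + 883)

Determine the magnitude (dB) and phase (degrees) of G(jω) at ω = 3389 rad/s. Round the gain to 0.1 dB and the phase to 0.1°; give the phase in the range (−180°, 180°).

13.8 dB, 8.1°

At s = jω = j3389:
zero (s+386): 386 + j3389 → |·| = √(386²+3389²) = √11634317 ≈ 3410.9, ∠ = arctan(3389/386) ≈ 83.50°
pole (s+883): 883 + j3389 → |·| = √(883²+3389²) = √12265010 ≈ 3502.1, ∠ = arctan(3389/883) ≈ 75.40°
|G| = 5 · 3410.9 / 3502.1 ≈ 4.8698
Gain = 20 log₁₀(4.8698) ≈ 13.75 dB
∠G = 83.50° − 75.40° = 8.10°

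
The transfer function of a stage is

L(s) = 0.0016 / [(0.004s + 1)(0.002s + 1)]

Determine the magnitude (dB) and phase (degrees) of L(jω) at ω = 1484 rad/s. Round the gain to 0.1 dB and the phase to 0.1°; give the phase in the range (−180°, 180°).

-81.4 dB, -151.8°

At ω = 1484 rad/s:
pole (1 + j1484·0.004) = 1 + j5.936 → |·| ≈ 6.0196, ∠ ≈ 80.44°
pole (1 + j1484·0.002) = 1 + j2.968 → |·| ≈ 3.1319, ∠ ≈ 71.38°
|L| = 0.0016 · 1 / (6.0196 · 3.1319) ≈ 8.4868e-05
Gain = 20 log₁₀(8.4868e-05) ≈ -81.43 dB
∠L = (0°) − (80.44° + 71.38°) = -151.82°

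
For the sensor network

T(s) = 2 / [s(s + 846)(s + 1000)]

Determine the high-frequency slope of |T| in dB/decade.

Each pole contributes −20 dB/decade at high frequency; each zero contributes +20 dB/decade.
Net: 0 zero(s) − 3 pole(s) → -60 dB/decade.

-60 dB/decade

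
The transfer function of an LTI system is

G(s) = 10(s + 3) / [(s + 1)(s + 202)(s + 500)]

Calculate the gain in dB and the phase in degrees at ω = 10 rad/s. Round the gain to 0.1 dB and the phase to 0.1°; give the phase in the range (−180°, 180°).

At s = jω = j10:
zero (s+3): 3 + j10 → |·| = √(3²+10²) = √109 ≈ 10.44, ∠ = arctan(10/3) ≈ 73.30°
pole (s+1): 1 + j10 → |·| = √(1²+10²) = √101 ≈ 10.05, ∠ = arctan(10/1) ≈ 84.29°
pole (s+202): 202 + j10 → |·| = √(202²+10²) = √40904 ≈ 202.25, ∠ = arctan(10/202) ≈ 2.83°
pole (s+500): 500 + j10 → |·| = √(500²+10²) = √250100 ≈ 500.1, ∠ = arctan(10/500) ≈ 1.15°
|G| = 10 · 10.44 / 1.0165e+06 ≈ 0.00010271
Gain = 20 log₁₀(0.00010271) ≈ -79.77 dB
∠G = 73.30° − 88.27° = -14.97°

-79.8 dB, -15.0°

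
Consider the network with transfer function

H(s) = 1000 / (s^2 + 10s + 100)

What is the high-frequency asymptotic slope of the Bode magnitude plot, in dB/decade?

-40 dB/decade

Each pole contributes −20 dB/decade at high frequency; each zero contributes +20 dB/decade.
Net: 0 zero(s) − 2 pole(s) → -40 dB/decade.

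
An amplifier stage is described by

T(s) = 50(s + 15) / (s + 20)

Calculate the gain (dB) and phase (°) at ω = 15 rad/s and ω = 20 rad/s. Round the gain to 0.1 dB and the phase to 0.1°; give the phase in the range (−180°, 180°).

At s = jω = j15:
zero (s+15): 15 + j15 → |·| = √(15²+15²) = √450 ≈ 21.213, ∠ = arctan(15/15) ≈ 45.00°
pole (s+20): 20 + j15 → |·| = √(20²+15²) = √625 ≈ 25, ∠ = arctan(15/20) ≈ 36.87°
|T| = 50 · 21.213 / 25 ≈ 42.426
Gain = 20 log₁₀(42.426) ≈ 32.55 dB
∠T = 45.00° − 36.87° = 8.13°

At s = jω = j20:
zero (s+15): 15 + j20 → |·| = √(15²+20²) = √625 ≈ 25, ∠ = arctan(20/15) ≈ 53.13°
pole (s+20): 20 + j20 → |·| = √(20²+20²) = √800 ≈ 28.284, ∠ = arctan(20/20) ≈ 45.00°
|T| = 50 · 25 / 28.284 ≈ 44.195
Gain = 20 log₁₀(44.195) ≈ 32.91 dB
∠T = 53.13° − 45.00° = 8.13°

ω = 15: 32.6 dB, 8.1°; ω = 20: 32.9 dB, 8.1°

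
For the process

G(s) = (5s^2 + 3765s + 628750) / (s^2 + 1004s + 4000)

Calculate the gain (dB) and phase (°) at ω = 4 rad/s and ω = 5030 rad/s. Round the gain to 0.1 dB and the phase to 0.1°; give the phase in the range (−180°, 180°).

Substitute s = j4:
Numerator: 5(j4)^2 + 3765(j4) + 628750 = 628670 + j15060
Denominator: (j4)^2 + 1004(j4) + 4000 = 3984 + j4016
|N| = √(628670² + 15060²) ≈ 6.2885e+05, ∠N ≈ 1.37°
|D| = √(3984² + 4016²) ≈ 5656.9, ∠D ≈ 45.23°
|G| = 6.2885e+05 / 5656.9 ≈ 111.17
Gain = 20 log₁₀(111.17) ≈ 40.92 dB
∠G = 1.37° − 45.23° = -43.86°

Substitute s = j5030:
Numerator: 5(j5030)^2 + 3765(j5030) + 628750 = -125875750 + j18937950
Denominator: (j5030)^2 + 1004(j5030) + 4000 = -25296900 + j5050120
|N| = √(125875750² + 18937950²) ≈ 1.2729e+08, ∠N ≈ 171.44°
|D| = √(25296900² + 5050120²) ≈ 2.5796e+07, ∠D ≈ 168.71°
|G| = 1.2729e+08 / 2.5796e+07 ≈ 4.9345
Gain = 20 log₁₀(4.9345) ≈ 13.86 dB
∠G = 171.44° − 168.71° = 2.73°

ω = 4: 40.9 dB, -43.9°; ω = 5030: 13.9 dB, 2.7°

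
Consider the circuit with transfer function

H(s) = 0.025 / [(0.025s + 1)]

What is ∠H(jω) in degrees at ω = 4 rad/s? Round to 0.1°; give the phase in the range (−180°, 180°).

-5.7°

At ω = 4 rad/s:
pole (1 + j4·0.025) = 1 + j0.1 → |·| ≈ 1.005, ∠ ≈ 5.71°
∠H = (0°) − (5.71°) = -5.71°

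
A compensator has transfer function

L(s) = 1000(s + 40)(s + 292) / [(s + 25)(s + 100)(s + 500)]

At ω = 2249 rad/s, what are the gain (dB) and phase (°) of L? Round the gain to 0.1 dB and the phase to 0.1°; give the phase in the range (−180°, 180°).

-7.2 dB, -82.7°

At s = jω = j2249:
zero (s+40): 40 + j2249 → |·| = √(40²+2249²) = √5059601 ≈ 2249.4, ∠ = arctan(2249/40) ≈ 88.98°
zero (s+292): 292 + j2249 → |·| = √(292²+2249²) = √5143265 ≈ 2267.9, ∠ = arctan(2249/292) ≈ 82.60°
pole (s+25): 25 + j2249 → |·| = √(25²+2249²) = √5058626 ≈ 2249.1, ∠ = arctan(2249/25) ≈ 89.36°
pole (s+100): 100 + j2249 → |·| = √(100²+2249²) = √5068001 ≈ 2251.2, ∠ = arctan(2249/100) ≈ 87.45°
pole (s+500): 500 + j2249 → |·| = √(500²+2249²) = √5308001 ≈ 2303.9, ∠ = arctan(2249/500) ≈ 77.47°
|L| = 1000 · 5.1014e+06 / 1.1665e+10 ≈ 0.43733
Gain = 20 log₁₀(0.43733) ≈ -7.18 dB
∠L = 171.58° − 254.28° = -82.70°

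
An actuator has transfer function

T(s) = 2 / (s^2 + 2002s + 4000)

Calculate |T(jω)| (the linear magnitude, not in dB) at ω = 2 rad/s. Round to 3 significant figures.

Substitute s = j2:
Numerator: 2 = 2 + j0
Denominator: (j2)^2 + 2002(j2) + 4000 = 3996 + j4004
|N| = √(2² + 0²) ≈ 2, ∠N ≈ 0.00°
|D| = √(3996² + 4004²) ≈ 5656.9, ∠D ≈ 45.06°
|T| = 2 / 5656.9 ≈ 0.00035355

0.000354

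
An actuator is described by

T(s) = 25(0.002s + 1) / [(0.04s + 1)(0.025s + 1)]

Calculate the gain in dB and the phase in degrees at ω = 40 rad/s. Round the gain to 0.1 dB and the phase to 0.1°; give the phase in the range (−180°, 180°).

19.5 dB, -98.4°

At ω = 40 rad/s:
zero (1 + j40·0.002) = 1 + j0.08 → |·| ≈ 1.0032, ∠ ≈ 4.57°
pole (1 + j40·0.04) = 1 + j1.6 → |·| ≈ 1.8868, ∠ ≈ 57.99°
pole (1 + j40·0.025) = 1 + j1 → |·| ≈ 1.4142, ∠ ≈ 45.00°
|T| = 25 · 1.0032 / (1.8868 · 1.4142) ≈ 9.3992
Gain = 20 log₁₀(9.3992) ≈ 19.46 dB
∠T = (4.57°) − (57.99° + 45.00°) = -98.42°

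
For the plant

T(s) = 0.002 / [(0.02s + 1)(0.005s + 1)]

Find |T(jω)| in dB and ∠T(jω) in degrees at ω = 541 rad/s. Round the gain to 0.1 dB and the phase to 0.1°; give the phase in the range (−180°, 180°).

-83.9 dB, -154.4°

At ω = 541 rad/s:
pole (1 + j541·0.02) = 1 + j10.82 → |·| ≈ 10.866, ∠ ≈ 84.72°
pole (1 + j541·0.005) = 1 + j2.705 → |·| ≈ 2.8839, ∠ ≈ 69.71°
|T| = 0.002 · 1 / (10.866 · 2.8839) ≈ 6.3823e-05
Gain = 20 log₁₀(6.3823e-05) ≈ -83.90 dB
∠T = (0°) − (84.72° + 69.71°) = -154.43°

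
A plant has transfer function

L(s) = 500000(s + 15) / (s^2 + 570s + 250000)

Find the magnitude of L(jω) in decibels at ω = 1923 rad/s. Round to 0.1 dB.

At s = jω = j1923:
zero (s+15): 15 + j1923 → |·| = √(15²+1923²) = √3698154 ≈ 1923.1, ∠ = arctan(1923/15) ≈ 89.55°
quadratic: (j1923)² + 570·j1923 + 250000 = -3447929 + j1096110 → |·| ≈ 3.618e+06, ∠ ≈ 162.36°
|L| = 500000 · 1923.1 / 3.618e+06 ≈ 265.77
Gain = 20 log₁₀(265.77) ≈ 48.49 dB

48.5 dB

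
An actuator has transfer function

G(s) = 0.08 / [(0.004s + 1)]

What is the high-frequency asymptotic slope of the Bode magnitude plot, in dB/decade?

-20 dB/decade

Each pole contributes −20 dB/decade at high frequency; each zero contributes +20 dB/decade.
Net: 0 zero(s) − 1 pole(s) → -20 dB/decade.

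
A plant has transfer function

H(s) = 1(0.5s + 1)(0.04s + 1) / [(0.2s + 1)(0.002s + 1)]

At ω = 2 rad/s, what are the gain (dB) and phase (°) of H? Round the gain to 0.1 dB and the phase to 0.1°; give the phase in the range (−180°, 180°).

2.4 dB, 27.5°

At ω = 2 rad/s:
zero (1 + j2·0.5) = 1 + j1 → |·| ≈ 1.4142, ∠ ≈ 45.00°
zero (1 + j2·0.04) = 1 + j0.08 → |·| ≈ 1.0032, ∠ ≈ 4.57°
pole (1 + j2·0.2) = 1 + j0.4 → |·| ≈ 1.077, ∠ ≈ 21.80°
pole (1 + j2·0.002) = 1 + j0.004 → |·| ≈ 1, ∠ ≈ 0.23°
|H| = 1 · 1.4142 · 1.0032 / (1.077 · 1) ≈ 1.3173
Gain = 20 log₁₀(1.3173) ≈ 2.39 dB
∠H = (45.00° + 4.57°) − (21.80° + 0.23°) = 27.54°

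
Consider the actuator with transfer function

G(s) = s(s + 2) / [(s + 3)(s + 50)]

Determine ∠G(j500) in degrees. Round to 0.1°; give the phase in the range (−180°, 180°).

At s = jω = j500:
zero (s+2): 2 + j500 → |·| = √(2²+500²) = √250004 ≈ 500, ∠ = arctan(500/2) ≈ 89.77°
zero at origin: s = j500 → |·| = 500, ∠ = 90.00°
pole (s+3): 3 + j500 → |·| = √(3²+500²) = √250009 ≈ 500.01, ∠ = arctan(500/3) ≈ 89.66°
pole (s+50): 50 + j500 → |·| = √(50²+500²) = √252500 ≈ 502.49, ∠ = arctan(500/50) ≈ 84.29°
∠G = 179.77° − 173.95° = 5.82°

5.8°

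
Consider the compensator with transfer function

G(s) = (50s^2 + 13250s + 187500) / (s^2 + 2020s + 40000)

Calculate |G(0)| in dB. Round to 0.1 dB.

13.4 dB

G(0) = 187500 / 40000 = 4.6875
20 log₁₀(4.6875) ≈ 13.42 dB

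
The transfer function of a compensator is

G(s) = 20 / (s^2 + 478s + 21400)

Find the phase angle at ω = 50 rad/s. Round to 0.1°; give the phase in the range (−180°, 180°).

Substitute s = j50:
Numerator: 20 = 20 + j0
Denominator: (j50)^2 + 478(j50) + 21400 = 18900 + j23900
|N| = √(20² + 0²) ≈ 20, ∠N ≈ 0.00°
|D| = √(18900² + 23900²) ≈ 30470, ∠D ≈ 51.66°
∠G = 0.00° − 51.66° = -51.66°

-51.7°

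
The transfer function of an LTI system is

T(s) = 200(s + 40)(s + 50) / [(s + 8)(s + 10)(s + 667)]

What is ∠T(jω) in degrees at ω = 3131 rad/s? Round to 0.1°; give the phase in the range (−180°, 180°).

-79.3°

At s = jω = j3131:
zero (s+40): 40 + j3131 → |·| = √(40²+3131²) = √9804761 ≈ 3131.3, ∠ = arctan(3131/40) ≈ 89.27°
zero (s+50): 50 + j3131 → |·| = √(50²+3131²) = √9805661 ≈ 3131.4, ∠ = arctan(3131/50) ≈ 89.09°
pole (s+8): 8 + j3131 → |·| = √(8²+3131²) = √9803225 ≈ 3131, ∠ = arctan(3131/8) ≈ 89.85°
pole (s+10): 10 + j3131 → |·| = √(10²+3131²) = √9803261 ≈ 3131, ∠ = arctan(3131/10) ≈ 89.82°
pole (s+667): 667 + j3131 → |·| = √(667²+3131²) = √10248050 ≈ 3201.3, ∠ = arctan(3131/667) ≈ 77.97°
∠T = 178.36° − 257.64° = -79.28°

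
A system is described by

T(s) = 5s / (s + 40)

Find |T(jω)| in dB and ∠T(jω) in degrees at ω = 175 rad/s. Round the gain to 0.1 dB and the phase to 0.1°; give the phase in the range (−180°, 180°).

At s = jω = j175:
zero at origin: s = j175 → |·| = 175, ∠ = 90.00°
pole (s+40): 40 + j175 → |·| = √(40²+175²) = √32225 ≈ 179.51, ∠ = arctan(175/40) ≈ 77.12°
|T| = 5 · 175 / 179.51 ≈ 4.8744
Gain = 20 log₁₀(4.8744) ≈ 13.76 dB
∠T = 90.00° − 77.12° = 12.88°

13.8 dB, 12.9°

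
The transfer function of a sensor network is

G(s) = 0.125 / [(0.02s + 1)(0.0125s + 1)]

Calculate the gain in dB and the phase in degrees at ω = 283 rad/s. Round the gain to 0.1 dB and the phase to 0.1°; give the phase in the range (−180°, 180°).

At ω = 283 rad/s:
pole (1 + j283·0.02) = 1 + j5.66 → |·| ≈ 5.7477, ∠ ≈ 79.98°
pole (1 + j283·0.0125) = 1 + j3.5375 → |·| ≈ 3.6761, ∠ ≈ 74.22°
|G| = 0.125 · 1 / (5.7477 · 3.6761) ≈ 0.005916
Gain = 20 log₁₀(0.005916) ≈ -44.56 dB
∠G = (0°) − (79.98° + 74.22°) = -154.20°

-44.6 dB, -154.2°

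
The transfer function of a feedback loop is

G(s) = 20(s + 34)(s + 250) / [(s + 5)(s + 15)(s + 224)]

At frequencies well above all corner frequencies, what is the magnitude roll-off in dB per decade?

-20 dB/decade

Each pole contributes −20 dB/decade at high frequency; each zero contributes +20 dB/decade.
Net: 2 zero(s) − 3 pole(s) → -20 dB/decade.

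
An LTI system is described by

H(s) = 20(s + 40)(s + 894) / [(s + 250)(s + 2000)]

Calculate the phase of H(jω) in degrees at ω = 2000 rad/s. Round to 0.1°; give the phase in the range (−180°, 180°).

At s = jω = j2000:
zero (s+40): 40 + j2000 → |·| = √(40²+2000²) = √4001600 ≈ 2000.4, ∠ = arctan(2000/40) ≈ 88.85°
zero (s+894): 894 + j2000 → |·| = √(894²+2000²) = √4799236 ≈ 2190.7, ∠ = arctan(2000/894) ≈ 65.92°
pole (s+250): 250 + j2000 → |·| = √(250²+2000²) = √4062500 ≈ 2015.6, ∠ = arctan(2000/250) ≈ 82.87°
pole (s+2000): 2000 + j2000 → |·| = √(2000²+2000²) = √8000000 ≈ 2828.4, ∠ = arctan(2000/2000) ≈ 45.00°
∠H = 154.77° − 127.87° = 26.90°

26.9°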